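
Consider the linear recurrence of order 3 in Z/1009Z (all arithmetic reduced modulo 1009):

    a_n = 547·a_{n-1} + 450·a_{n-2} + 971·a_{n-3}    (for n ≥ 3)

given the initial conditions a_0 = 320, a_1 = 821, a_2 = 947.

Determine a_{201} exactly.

302

a_3 = 547·947 + 450·821 + 971·320 = 496
a_4 = 547·496 + 450·947 + 971·821 = 324
a_5 = 547·324 + 450·496 + 971·947 = 193
a_6 = 547·193 + 450·324 + 971·496 = 453
a_7 = 547·453 + 450·193 + 971·324 = 458
a_8 = 547·458 + 450·453 + 971·193 = 55
Continuing the recurrence:
  a_9 = 18;  a_10 = 39;  a_11 = 100;  a_12 = 936;  a_13 = 560;  a_14 = 267
  a_15 = 250;  a_16 = 523;  a_17 = 979;  a_18 = 577;  a_19 = 734;  a_20 = 384
  a_21 = 805;  a_22 = 23;  a_23 = 26;  a_24 = 36;  a_25 = 248;  a_26 = 527
  a_27 = 955;  a_28 = 424;  a_29 = 937;  a_30 = 100;  a_31 = 134;  a_32 = 963
  a_33 = 59;  a_34 = 427;  a_35 = 536;  a_36 = 798;  a_37 = 585;  a_38 = 859
  a_39 = 535;  a_40 = 106;  a_41 = 723;  a_42 = 80;  a_43 = 833;  a_44 = 37
  a_45 = 557;  a_46 = 92;  a_47 = 904;  a_48 = 132;  a_49 = 269;  a_50 = 661
  a_51 = 344;  a_52 = 157;  a_53 = 644;  a_54 = 192;  a_55 = 393;  a_56 = 433
  a_57 = 787;  a_58 = 969;  a_59 = 1008;  a_60 = 988;  a_61 = 682;  a_62 = 402
  a_63 = 894;  a_64 = 260;  a_65 = 528;  a_66 = 532;  a_67 = 98;  a_68 = 512
  a_69 = 239;  a_70 = 223;  a_71 = 203;  a_72 = 509;  a_73 = 77;  a_74 = 106
  a_75 = 642;  a_76 = 420;  a_77 = 22;  a_78 = 63;  a_79 = 149;  a_80 = 45
  a_81 = 479;  a_82 = 135;  a_83 = 120;  a_84 = 225;  a_85 = 415;  a_86 = 815
  a_87 = 443;  a_88 = 9;  a_89 = 764;  a_90 = 515;  a_91 = 592;  a_92 = 853
  a_93 = 58;  a_94 = 579;  a_95 = 636;  a_96 = 838;  a_97 = 140;  a_98 = 687
  a_99 = 318;  a_100 = 519;  a_101 = 314;  a_102 = 723;  a_103 = 451;  a_104 = 120
  a_105 = 974;  a_106 = 564;  a_107 = 633;  a_108 = 17;  a_109 = 287;  a_110 = 334
  a_111 = 430;  a_112 = 265;  a_113 = 865;  a_114 = 935;  a_115 = 687;  a_116 = 865
  a_117 = 115;  a_118 = 251;  a_119 = 791;  a_120 = 433;  a_121 = 61;  a_122 = 395
  a_123 = 36;  a_124 = 387;  a_125 = 989;  a_126 = 402;  a_127 = 442;  a_128 = 663
  a_129 = 416;  a_130 = 570;  a_131 = 575;  a_132 = 267;  a_133 = 728;  a_134 = 88
  a_135 = 332;  a_136 = 821;  a_137 = 842;  a_138 = 118;  a_139 = 576;  a_140 = 179
  a_141 = 488;  a_142 = 700;  a_143 = 388;  a_144 = 156;  a_145 = 253;  a_146 = 119
  a_147 = 476;  a_148 = 599;  a_149 = 543;  a_150 = 596;  a_151 = 722;  a_152 = 776
  a_153 = 244;  a_154 = 173;  a_155 = 386;  a_156 = 227;  a_157 = 703;  a_158 = 820
  a_159 = 523;  a_160 = 769;  a_161 = 262;  a_162 = 305;  a_163 = 236;  a_164 = 100
  a_165 = 987;  a_166 = 791;  a_167 = 242;  a_168 = 804;  a_169 = 4;  a_170 = 633
  a_171 = 673;  a_172 = 6;  a_173 = 567;  a_174 = 719;  a_175 = 437;  a_176 = 219
  a_177 = 547;  a_178 = 760;  a_179 = 725;  a_180 = 390;  a_181 = 146;  a_182 = 787
  a_183 = 76;  a_184 = 700;  a_185 = 747;  a_186 = 295;  a_187 = 721;  a_188 = 305
  a_189 = 800;  a_190 = 574;  a_191 = 484;  a_192 = 256;  a_193 = 23;  a_194 = 417
  a_195 = 687;  a_196 = 552;  a_197 = 947;  a_198 = 706;  a_199 = 300
a_200 = 547·300 + 450·706 + 971·947 = 845
a_201 = 547·845 + 450·300 + 971·706 = 302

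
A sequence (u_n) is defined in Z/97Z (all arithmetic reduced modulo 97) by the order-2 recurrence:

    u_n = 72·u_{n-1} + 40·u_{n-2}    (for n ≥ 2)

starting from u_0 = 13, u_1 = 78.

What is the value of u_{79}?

u_2 = 72·78 + 40·13 = 25
u_3 = 72·25 + 40·78 = 70
u_4 = 72·70 + 40·25 = 26
u_5 = 72·26 + 40·70 = 16
u_6 = 72·16 + 40·26 = 58
u_7 = 72·58 + 40·16 = 63
u_8 = 72·63 + 40·58 = 66
u_9 = 72·66 + 40·63 = 94
u_10 = 72·94 + 40·66 = 96
u_11 = 72·96 + 40·94 = 2
u_12 = 72·2 + 40·96 = 7
u_13 = 72·7 + 40·2 = 2
u_14 = 72·2 + 40·7 = 36
u_15 = 72·36 + 40·2 = 53
u_16 = 72·53 + 40·36 = 18
u_17 = 72·18 + 40·53 = 21
u_18 = 72·21 + 40·18 = 1
u_19 = 72·1 + 40·21 = 39
u_20 = 72·39 + 40·1 = 35
u_21 = 72·35 + 40·39 = 6
u_22 = 72·6 + 40·35 = 86
u_23 = 72·86 + 40·6 = 30
u_24 = 72·30 + 40·86 = 71
u_25 = 72·71 + 40·30 = 7
u_26 = 72·7 + 40·71 = 46
u_27 = 72·46 + 40·7 = 3
u_28 = 72·3 + 40·46 = 19
u_29 = 72·19 + 40·3 = 33
u_30 = 72·33 + 40·19 = 32
u_31 = 72·32 + 40·33 = 35
u_32 = 72·35 + 40·32 = 17
u_33 = 72·17 + 40·35 = 5
u_34 = 72·5 + 40·17 = 70
u_35 = 72·70 + 40·5 = 2
u_36 = 72·2 + 40·70 = 34
u_37 = 72·34 + 40·2 = 6
u_38 = 72·6 + 40·34 = 46
u_39 = 72·46 + 40·6 = 60
u_40 = 72·60 + 40·46 = 49
u_41 = 72·49 + 40·60 = 11
u_42 = 72·11 + 40·49 = 36
u_43 = 72·36 + 40·11 = 25
u_44 = 72·25 + 40·36 = 39
u_45 = 72·39 + 40·25 = 25
u_46 = 72·25 + 40·39 = 62
u_47 = 72·62 + 40·25 = 32
u_48 = 72·32 + 40·62 = 31
u_49 = 72·31 + 40·32 = 20
u_50 = 72·20 + 40·31 = 61
u_51 = 72·61 + 40·20 = 51
u_52 = 72·51 + 40·61 = 1
u_53 = 72·1 + 40·51 = 75
u_54 = 72·75 + 40·1 = 8
u_55 = 72·8 + 40·75 = 84
u_56 = 72·84 + 40·8 = 63
u_57 = 72·63 + 40·84 = 39
u_58 = 72·39 + 40·63 = 90
u_59 = 72·90 + 40·39 = 86
u_60 = 72·86 + 40·90 = 92
u_61 = 72·92 + 40·86 = 73
u_62 = 72·73 + 40·92 = 12
u_63 = 72·12 + 40·73 = 1
u_64 = 72·1 + 40·12 = 67
u_65 = 72·67 + 40·1 = 14
u_66 = 72·14 + 40·67 = 2
u_67 = 72·2 + 40·14 = 25
u_68 = 72·25 + 40·2 = 37
u_69 = 72·37 + 40·25 = 75
u_70 = 72·75 + 40·37 = 90
u_71 = 72·90 + 40·75 = 71
u_72 = 72·71 + 40·90 = 79
u_73 = 72·79 + 40·71 = 89
u_74 = 72·89 + 40·79 = 62
u_75 = 72·62 + 40·89 = 70
u_76 = 72·70 + 40·62 = 51
u_77 = 72·51 + 40·70 = 70
u_78 = 72·70 + 40·51 = 96
u_79 = 72·96 + 40·70 = 12

12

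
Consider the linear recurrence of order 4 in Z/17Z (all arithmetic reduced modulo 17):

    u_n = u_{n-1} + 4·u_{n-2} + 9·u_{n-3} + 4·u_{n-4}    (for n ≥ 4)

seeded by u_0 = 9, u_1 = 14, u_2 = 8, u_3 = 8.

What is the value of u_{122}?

12

u_4 = 1·8 + 4·8 + 9·14 + 4·9 = 15
u_5 = 1·15 + 4·8 + 9·8 + 4·14 = 5
u_6 = 1·5 + 4·15 + 9·8 + 4·8 = 16
u_7 = 1·16 + 4·5 + 9·15 + 4·8 = 16
u_8 = 1·16 + 4·16 + 9·5 + 4·15 = 15
u_9 = 1·15 + 4·16 + 9·16 + 4·5 = 5
u_10 = 1·5 + 4·15 + 9·16 + 4·16 = 1
u_11 = 1·1 + 4·5 + 9·15 + 4·16 = 16
u_12 = 1·16 + 4·1 + 9·5 + 4·15 = 6
u_13 = 1·6 + 4·16 + 9·1 + 4·5 = 14
u_14 = 1·14 + 4·6 + 9·16 + 4·1 = 16
u_15 = 1·16 + 4·14 + 9·6 + 4·16 = 3
u_16 = 1·3 + 4·16 + 9·14 + 4·6 = 13
u_17 = 1·13 + 4·3 + 9·16 + 4·14 = 4
u_18 = 1·4 + 4·13 + 9·3 + 4·16 = 11
u_19 = 1·11 + 4·4 + 9·13 + 4·3 = 3
u_20 = 1·3 + 4·11 + 9·4 + 4·13 = 16
u_21 = 1·16 + 4·3 + 9·11 + 4·4 = 7
u_22 = 1·7 + 4·16 + 9·3 + 4·11 = 6
u_23 = 1·6 + 4·7 + 9·16 + 4·3 = 3
u_24 = 1·3 + 4·6 + 9·7 + 4·16 = 1
u_25 = 1·1 + 4·3 + 9·6 + 4·7 = 10
u_26 = 1·10 + 4·1 + 9·3 + 4·6 = 14
u_27 = 1·14 + 4·10 + 9·1 + 4·3 = 7
u_28 = 1·7 + 4·14 + 9·10 + 4·1 = 4
u_29 = 1·4 + 4·7 + 9·14 + 4·10 = 11
u_30 = 1·11 + 4·4 + 9·7 + 4·14 = 10
u_31 = 1·10 + 4·11 + 9·4 + 4·7 = 16
u_32 = 1·16 + 4·10 + 9·11 + 4·4 = 1
u_33 = 1·1 + 4·16 + 9·10 + 4·11 = 12
u_34 = 1·12 + 4·1 + 9·16 + 4·10 = 13
u_35 = 1·13 + 4·12 + 9·1 + 4·16 = 15
u_36 = 1·15 + 4·13 + 9·12 + 4·1 = 9
u_37 = 1·9 + 4·15 + 9·13 + 4·12 = 13
u_38 = 1·13 + 4·9 + 9·15 + 4·13 = 15
u_39 = 1·15 + 4·13 + 9·9 + 4·15 = 4
u_40 = 1·4 + 4·15 + 9·13 + 4·9 = 13
u_41 = 1·13 + 4·4 + 9·15 + 4·13 = 12
u_42 = 1·12 + 4·13 + 9·4 + 4·15 = 7
u_43 = 1·7 + 4·12 + 9·13 + 4·4 = 1
u_44 = 1·1 + 4·7 + 9·12 + 4·13 = 2
u_45 = 1·2 + 4·1 + 9·7 + 4·12 = 15
u_46 = 1·15 + 4·2 + 9·1 + 4·7 = 9
u_47 = 1·9 + 4·15 + 9·2 + 4·1 = 6
u_48 = 1·6 + 4·9 + 9·15 + 4·2 = 15
u_49 = 1·15 + 4·6 + 9·9 + 4·15 = 10
u_50 = 1·10 + 4·15 + 9·6 + 4·9 = 7
u_51 = 1·7 + 4·10 + 9·15 + 4·6 = 2
u_52 = 1·2 + 4·7 + 9·10 + 4·15 = 10
u_53 = 1·10 + 4·2 + 9·7 + 4·10 = 2
u_54 = 1·2 + 4·10 + 9·2 + 4·7 = 3
u_55 = 1·3 + 4·2 + 9·10 + 4·2 = 7
u_56 = 1·7 + 4·3 + 9·2 + 4·10 = 9
u_57 = 1·9 + 4·7 + 9·3 + 4·2 = 4
u_58 = 1·4 + 4·9 + 9·7 + 4·3 = 13
u_59 = 1·13 + 4·4 + 9·9 + 4·7 = 2
u_60 = 1·2 + 4·13 + 9·4 + 4·9 = 7
u_61 = 1·7 + 4·2 + 9·13 + 4·4 = 12
u_62 = 1·12 + 4·7 + 9·2 + 4·13 = 8
u_63 = 1·8 + 4·12 + 9·7 + 4·2 = 8
u_64 = 1·8 + 4·8 + 9·12 + 4·7 = 6
u_65 = 1·6 + 4·8 + 9·8 + 4·12 = 5
u_66 = 1·5 + 4·6 + 9·8 + 4·8 = 14
u_67 = 1·14 + 4·5 + 9·6 + 4·8 = 1
u_68 = 1·1 + 4·14 + 9·5 + 4·6 = 7
u_69 = 1·7 + 4·1 + 9·14 + 4·5 = 4
u_70 = 1·4 + 4·7 + 9·1 + 4·14 = 12
u_71 = 1·12 + 4·4 + 9·7 + 4·1 = 10
u_72 = 1·10 + 4·12 + 9·4 + 4·7 = 3
u_73 = 1·3 + 4·10 + 9·12 + 4·4 = 14
u_74 = 1·14 + 4·3 + 9·10 + 4·12 = 11
u_75 = 1·11 + 4·14 + 9·3 + 4·10 = 15
u_76 = 1·15 + 4·11 + 9·14 + 4·3 = 10
u_77 = 1·10 + 4·15 + 9·11 + 4·14 = 4
u_78 = 1·4 + 4·10 + 9·15 + 4·11 = 2
u_79 = 1·2 + 4·4 + 9·10 + 4·15 = 15
u_80 = 1·15 + 4·2 + 9·4 + 4·10 = 14
u_81 = 1·14 + 4·15 + 9·2 + 4·4 = 6
u_82 = 1·6 + 4·14 + 9·15 + 4·2 = 1
u_83 = 1·1 + 4·6 + 9·14 + 4·15 = 7
u_84 = 1·7 + 4·1 + 9·6 + 4·14 = 2
u_85 = 1·2 + 4·7 + 9·1 + 4·6 = 12
u_86 = 1·12 + 4·2 + 9·7 + 4·1 = 2
u_87 = 1·2 + 4·12 + 9·2 + 4·7 = 11
u_88 = 1·11 + 4·2 + 9·12 + 4·2 = 16
u_89 = 1·16 + 4·11 + 9·2 + 4·12 = 7
u_90 = 1·7 + 4·16 + 9·11 + 4·2 = 8
u_91 = 1·8 + 4·7 + 9·16 + 4·11 = 3
u_92 = 1·3 + 4·8 + 9·7 + 4·16 = 9
u_93 = 1·9 + 4·3 + 9·8 + 4·7 = 2
u_94 = 1·2 + 4·9 + 9·3 + 4·8 = 12
u_95 = 1·12 + 4·2 + 9·9 + 4·3 = 11
u_96 = 1·11 + 4·12 + 9·2 + 4·9 = 11
u_97 = 1·11 + 4·11 + 9·12 + 4·2 = 1
u_98 = 1·1 + 4·11 + 9·11 + 4·12 = 5
u_99 = 1·5 + 4·1 + 9·11 + 4·11 = 16
u_100 = 1·16 + 4·5 + 9·1 + 4·11 = 4
u_101 = 1·4 + 4·16 + 9·5 + 4·1 = 15
u_102 = 1·15 + 4·4 + 9·16 + 4·5 = 8
u_103 = 1·8 + 4·15 + 9·4 + 4·16 = 15
u_104 = 1·15 + 4·8 + 9·15 + 4·4 = 11
u_105 = 1·11 + 4·15 + 9·8 + 4·15 = 16
u_106 = 1·16 + 4·11 + 9·15 + 4·8 = 6
u_107 = 1·6 + 4·16 + 9·11 + 4·15 = 8
u_108 = 1·8 + 4·6 + 9·16 + 4·11 = 16
u_109 = 1·16 + 4·8 + 9·6 + 4·16 = 13
u_110 = 1·13 + 4·16 + 9·8 + 4·6 = 3
u_111 = 1·3 + 4·13 + 9·16 + 4·8 = 10
u_112 = 1·10 + 4·3 + 9·13 + 4·16 = 16
u_113 = 1·16 + 4·10 + 9·3 + 4·13 = 16
u_114 = 1·16 + 4·16 + 9·10 + 4·3 = 12
u_115 = 1·12 + 4·16 + 9·16 + 4·10 = 5
u_116 = 1·5 + 4·12 + 9·16 + 4·16 = 6
u_117 = 1·6 + 4·5 + 9·12 + 4·16 = 11
u_118 = 1·11 + 4·6 + 9·5 + 4·12 = 9
u_119 = 1·9 + 4·11 + 9·6 + 4·5 = 8
u_120 = 1·8 + 4·9 + 9·11 + 4·6 = 14
u_121 = 1·14 + 4·8 + 9·9 + 4·11 = 1
u_122 = 1·1 + 4·14 + 9·8 + 4·9 = 12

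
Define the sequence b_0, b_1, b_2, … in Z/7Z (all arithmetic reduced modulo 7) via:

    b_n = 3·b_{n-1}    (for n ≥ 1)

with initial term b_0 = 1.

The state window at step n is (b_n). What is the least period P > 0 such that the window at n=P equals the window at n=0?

n=0: window = (1)
n=1: window = (3)
n=2: window = (2)
n=3: window = (6)
n=4: window = (4)
n=5: window = (5)
n=6: window = (1)
window at n=6 equals window at n=0 → period = 6

6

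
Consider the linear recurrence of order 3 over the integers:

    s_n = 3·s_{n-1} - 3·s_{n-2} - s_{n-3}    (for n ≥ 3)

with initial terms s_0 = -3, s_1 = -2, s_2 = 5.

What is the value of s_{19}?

-1163936

s_3 = 3·5 + -3·-2 + -1·-3 = 24
s_4 = 3·24 + -3·5 + -1·-2 = 59
s_5 = 3·59 + -3·24 + -1·5 = 100
s_6 = 3·100 + -3·59 + -1·24 = 99
s_7 = 3·99 + -3·100 + -1·59 = -62
s_8 = 3·-62 + -3·99 + -1·100 = -583
s_9 = 3·-583 + -3·-62 + -1·99 = -1662
s_10 = 3·-1662 + -3·-583 + -1·-62 = -3175
s_11 = 3·-3175 + -3·-1662 + -1·-583 = -3956
s_12 = 3·-3956 + -3·-3175 + -1·-1662 = -681
s_13 = 3·-681 + -3·-3956 + -1·-3175 = 13000
s_14 = 3·13000 + -3·-681 + -1·-3956 = 44999
s_15 = 3·44999 + -3·13000 + -1·-681 = 96678
s_16 = 3·96678 + -3·44999 + -1·13000 = 142037
s_17 = 3·142037 + -3·96678 + -1·44999 = 91078
s_18 = 3·91078 + -3·142037 + -1·96678 = -249555
s_19 = 3·-249555 + -3·91078 + -1·142037 = -1163936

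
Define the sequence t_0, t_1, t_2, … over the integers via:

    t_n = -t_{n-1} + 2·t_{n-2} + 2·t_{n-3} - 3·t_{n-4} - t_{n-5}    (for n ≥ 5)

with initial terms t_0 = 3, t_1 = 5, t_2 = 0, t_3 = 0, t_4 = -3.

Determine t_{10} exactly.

t_5 = -1·-3 + 2·0 + 2·0 + -3·5 + -1·3 = -15
t_6 = -1·-15 + 2·-3 + 2·0 + -3·0 + -1·5 = 4
t_7 = -1·4 + 2·-15 + 2·-3 + -3·0 + -1·0 = -40
t_8 = -1·-40 + 2·4 + 2·-15 + -3·-3 + -1·0 = 27
t_9 = -1·27 + 2·-40 + 2·4 + -3·-15 + -1·-3 = -51
t_10 = -1·-51 + 2·27 + 2·-40 + -3·4 + -1·-15 = 28

28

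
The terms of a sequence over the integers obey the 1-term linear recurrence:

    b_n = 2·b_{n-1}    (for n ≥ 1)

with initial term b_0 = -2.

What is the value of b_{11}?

b_1 = 2·-2 = -4
b_2 = 2·-4 = -8
b_3 = 2·-8 = -16
b_4 = 2·-16 = -32
b_5 = 2·-32 = -64
b_6 = 2·-64 = -128
b_7 = 2·-128 = -256
b_8 = 2·-256 = -512
b_9 = 2·-512 = -1024
b_10 = 2·-1024 = -2048
b_11 = 2·-2048 = -4096

-4096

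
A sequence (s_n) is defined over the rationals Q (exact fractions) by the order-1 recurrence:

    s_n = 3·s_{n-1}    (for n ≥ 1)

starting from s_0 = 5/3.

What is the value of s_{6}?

s_1 = 3·5/3 = 5
s_2 = 3·5 = 15
s_3 = 3·15 = 45
s_4 = 3·45 = 135
s_5 = 3·135 = 405
s_6 = 3·405 = 1215

1215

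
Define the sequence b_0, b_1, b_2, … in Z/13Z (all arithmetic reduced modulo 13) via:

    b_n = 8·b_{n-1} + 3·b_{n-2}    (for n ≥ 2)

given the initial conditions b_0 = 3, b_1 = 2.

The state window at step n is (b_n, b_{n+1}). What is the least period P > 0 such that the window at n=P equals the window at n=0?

84

n=0: window = (3, 2)
n=1: window = (2, 12)
n=2: window = (12, 11)
n=3: window = (11, 7)
n=4: window = (7, 11)
n=5: window = (11, 5)
n=6: window = (5, 8)
n=7: window = (8, 1)
n=8: window = (1, 6)
n=9: window = (6, 12)
n=10: window = (12, 10)
n=11: window = (10, 12)
n=12: window = (12, 9)
n=13: window = (9, 4)
n=14: window = (4, 7)
n=15: window = (7, 3)
n=16: window = (3, 6)
n=17: window = (6, 5)
n=18: window = (5, 6)
n=19: window = (6, 11)
n=20: window = (11, 2)
n=21: window = (2, 10)
n=22: window = (10, 8)
n=23: window = (8, 3)
n=24: window = (3, 9)
n=25: window = (9, 3)
n=26: window = (3, 12)
n=27: window = (12, 1)
n=28: window = (1, 5)
n=29: window = (5, 4)
n=30: window = (4, 8)
n=31: window = (8, 11)
n=32: window = (11, 8)
n=33: window = (8, 6)
n=34: window = (6, 7)
n=35: window = (7, 9)
n=36: window = (9, 2)
n=37: window = (2, 4)
n=38: window = (4, 12)
n=39: window = (12, 4)
n=40: window = (4, 3)
…
n=82: window = (9, 10)
n=83: window = (10, 3)
n=84: window = (3, 2)
window at n=84 equals window at n=0 → period = 84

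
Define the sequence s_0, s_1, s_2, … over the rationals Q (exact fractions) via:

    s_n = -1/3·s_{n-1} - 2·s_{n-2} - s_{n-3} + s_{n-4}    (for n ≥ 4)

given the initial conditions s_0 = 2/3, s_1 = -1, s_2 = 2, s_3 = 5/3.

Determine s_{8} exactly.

s_4 = -1/3·5/3 + -2·2 + -1·-1 + 1·2/3 = -26/9
s_5 = -1/3·-26/9 + -2·5/3 + -1·2 + 1·-1 = -145/27
s_6 = -1/3·-145/27 + -2·-26/9 + -1·5/3 + 1·2 = 640/81
s_7 = -1/3·640/81 + -2·-145/27 + -1·-26/9 + 1·5/3 = 3077/243
s_8 = -1/3·3077/243 + -2·640/81 + -1·-145/27 + 1·-26/9 = -12788/729

-12788/729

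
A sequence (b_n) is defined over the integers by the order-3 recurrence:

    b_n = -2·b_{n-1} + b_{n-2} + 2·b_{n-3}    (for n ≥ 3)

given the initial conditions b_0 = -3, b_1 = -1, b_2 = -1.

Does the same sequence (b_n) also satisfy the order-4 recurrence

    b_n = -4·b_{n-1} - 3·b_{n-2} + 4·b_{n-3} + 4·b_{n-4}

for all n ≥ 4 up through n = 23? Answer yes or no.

Terms b_0..b_23: -3, -1, -1, -5, 7, -21, 39, -85, 167, -341, 679, -1365, 2727, -5461, 10919, -21845, 43687, -87381, 174759, -349525, 699047, -1398101, 2796199, -5592405
n=4: candidate gives 7, actual b_4 = 7 ✓
n=5: candidate gives -21, actual b_5 = -21 ✓
n=6: candidate gives 39, actual b_6 = 39 ✓
n=7: candidate gives -85, actual b_7 = -85 ✓
n=8: candidate gives 167, actual b_8 = 167 ✓
n=9: candidate gives -341, actual b_9 = -341 ✓
n=10: candidate gives 679, actual b_10 = 679 ✓
n=11: candidate gives -1365, actual b_11 = -1365 ✓
n=12: candidate gives 2727, actual b_12 = 2727 ✓
n=13: candidate gives -5461, actual b_13 = -5461 ✓
n=14: candidate gives 10919, actual b_14 = 10919 ✓
n=15: candidate gives -21845, actual b_15 = -21845 ✓
n=16: candidate gives 43687, actual b_16 = 43687 ✓
n=17: candidate gives -87381, actual b_17 = -87381 ✓
n=18: candidate gives 174759, actual b_18 = 174759 ✓
n=19: candidate gives -349525, actual b_19 = -349525 ✓
n=20: candidate gives 699047, actual b_20 = 699047 ✓
n=21: candidate gives -1398101, actual b_21 = -1398101 ✓
n=22: candidate gives 2796199, actual b_22 = 2796199 ✓
n=23: candidate gives -5592405, actual b_23 = -5592405 ✓

yes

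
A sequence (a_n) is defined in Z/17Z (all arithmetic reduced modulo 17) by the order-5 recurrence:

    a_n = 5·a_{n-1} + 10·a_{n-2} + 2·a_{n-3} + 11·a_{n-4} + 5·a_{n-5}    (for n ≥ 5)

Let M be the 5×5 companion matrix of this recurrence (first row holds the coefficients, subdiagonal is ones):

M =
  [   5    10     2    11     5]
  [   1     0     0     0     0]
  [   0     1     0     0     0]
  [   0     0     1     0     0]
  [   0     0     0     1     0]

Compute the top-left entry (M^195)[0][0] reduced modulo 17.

(M^195)[0][0] is the top entry after applying M 195 times to the unit state (1, 0, 0, 0, 0). Equivalently it is h_{199} for the auxiliary sequence (h_n) obeying the same recurrence with h_4 = 1 and h_i = 0 for 0 ≤ i < 4:
h_5 = 5·1 + 10·0 + 2·0 + 11·0 + 5·0 = 5
h_6 = 5·5 + 10·1 + 2·0 + 11·0 + 5·0 = 1
h_7 = 5·1 + 10·5 + 2·1 + 11·0 + 5·0 = 6
h_8 = 5·6 + 10·1 + 2·5 + 11·1 + 5·0 = 10
h_9 = 5·10 + 10·6 + 2·1 + 11·5 + 5·1 = 2
h_10 = 5·2 + 10·10 + 2·6 + 11·1 + 5·5 = 5
Continuing the recurrence:
  h_11 = 0;  h_12 = 7;  h_13 = 15;  h_14 = 6;  h_15 = 15;  h_16 = 4
  h_17 = 8;  h_18 = 13;  h_19 = 8;  h_20 = 16;  h_21 = 5;  h_22 = 10
  h_23 = 13;  h_24 = 0;  h_25 = 13;  h_26 = 5;  h_27 = 8;  h_28 = 11
  h_29 = 16;  h_30 = 3;  h_31 = 4;  h_32 = 5;  h_33 = 13;  h_34 = 15
  h_35 = 2;  h_36 = 6;  h_37 = 10;  h_38 = 4;  h_39 = 8;  h_40 = 6
  h_41 = 3;  h_42 = 15;  h_43 = 4;  h_44 = 10;  h_45 = 13;  h_46 = 13
  h_47 = 11;  h_48 = 1;  h_49 = 11;  h_50 = 6;  h_51 = 5;  h_52 = 3
  h_53 = 16;  h_54 = 3;  h_55 = 11;  h_56 = 5;  h_57 = 9;  h_58 = 9
  h_59 = 9;  h_60 = 8;  h_61 = 0;  h_62 = 4;  h_63 = 10;  h_64 = 2
  h_65 = 5;  h_66 = 7;  h_67 = 15;  h_68 = 6;  h_69 = 4;  h_70 = 8
  h_71 = 3;  h_72 = 6;  h_73 = 14;  h_74 = 6;  h_75 = 0;  h_76 = 16
  h_77 = 4;  h_78 = 10;  h_79 = 16;  h_80 = 7;  h_81 = 16;  h_82 = 6
  h_83 = 5;  h_84 = 2;  h_85 = 11;  h_86 = 10;  h_87 = 11;  h_88 = 3
  h_89 = 4;  h_90 = 16;  h_91 = 8;  h_92 = 7;  h_93 = 2;  h_94 = 3
  h_95 = 13;  h_96 = 12;  h_97 = 15;  h_98 = 9;  h_99 = 3;  h_100 = 9
  h_101 = 12;  h_102 = 7;  h_103 = 13;  h_104 = 1;  h_105 = 3;  h_106 = 1
  h_107 = 11;  h_108 = 11;  h_109 = 1;  h_110 = 10;  h_111 = 4;  h_112 = 9
  h_113 = 1;  h_114 = 14;  h_115 = 5;  h_116 = 14;  h_117 = 0;  h_118 = 3
  h_119 = 15;  h_120 = 12;  h_121 = 14;  h_122 = 15;  h_123 = 11;  h_124 = 15
  h_125 = 4;  h_126 = 2;  h_127 = 4;  h_128 = 13;  h_129 = 7;  h_130 = 11
  h_131 = 1;  h_132 = 3;  h_133 = 2;  h_134 = 11;  h_135 = 11;  h_136 = 3
  h_137 = 14;  h_138 = 15;  h_139 = 6;  h_140 = 7;  h_141 = 5;  h_142 = 2
  h_143 = 11;  h_144 = 5;  h_145 = 8;  h_146 = 6;  h_147 = 13;  h_148 = 13
  h_149 = 14;  h_150 = 9;  h_151 = 10;  h_152 = 2;  h_153 = 7;  h_154 = 6
  h_155 = 4;  h_156 = 13;  h_157 = 0;  h_158 = 1;  h_159 = 3;  h_160 = 1
  h_161 = 0;  h_162 = 10;  h_163 = 5;  h_164 = 15;  h_165 = 14;  h_166 = 0
  h_167 = 3;  h_168 = 12;  h_169 = 13;  h_170 = 6;  h_171 = 13;  h_172 = 9
  h_173 = 16;  h_174 = 4;  h_175 = 14;  h_176 = 0;  h_177 = 12;  h_178 = 8
  h_179 = 11;  h_180 = 8;  h_181 = 9;  h_182 = 6;  h_183 = 8;  h_184 = 6
  h_185 = 6;  h_186 = 13;  h_187 = 0;  h_188 = 10;  h_189 = 2;  h_190 = 11
  h_191 = 7;  h_192 = 4;  h_193 = 14;  h_194 = 0;  h_195 = 8;  h_196 = 11
  h_197 = 3
h_198 = 5·3 + 10·11 + 2·8 + 11·0 + 5·14 = 7
h_199 = 5·7 + 10·3 + 2·11 + 11·8 + 5·0 = 5

5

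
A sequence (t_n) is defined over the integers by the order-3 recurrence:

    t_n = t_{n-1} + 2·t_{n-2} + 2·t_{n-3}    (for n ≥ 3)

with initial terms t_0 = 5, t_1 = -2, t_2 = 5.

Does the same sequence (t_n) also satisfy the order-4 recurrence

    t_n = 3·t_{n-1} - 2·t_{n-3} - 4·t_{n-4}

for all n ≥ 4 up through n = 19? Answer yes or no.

Terms t_0..t_19: 5, -2, 5, 11, 17, 49, 105, 237, 545, 1229, 2793, 6341, 14385, 32653, 74105, 168181, 381697, 866269, 1966025, 4461957
n=4: candidate gives 17, actual t_4 = 17 ✓
n=5: candidate gives 49, actual t_5 = 49 ✓
n=6: candidate gives 105, actual t_6 = 105 ✓
n=7: candidate gives 237, actual t_7 = 237 ✓
n=8: candidate gives 545, actual t_8 = 545 ✓
n=9: candidate gives 1229, actual t_9 = 1229 ✓
n=10: candidate gives 2793, actual t_10 = 2793 ✓
n=11: candidate gives 6341, actual t_11 = 6341 ✓
n=12: candidate gives 14385, actual t_12 = 14385 ✓
n=13: candidate gives 32653, actual t_13 = 32653 ✓
n=14: candidate gives 74105, actual t_14 = 74105 ✓
n=15: candidate gives 168181, actual t_15 = 168181 ✓
n=16: candidate gives 381697, actual t_16 = 381697 ✓
n=17: candidate gives 866269, actual t_17 = 866269 ✓
n=18: candidate gives 1966025, actual t_18 = 1966025 ✓
n=19: candidate gives 4461957, actual t_19 = 4461957 ✓

yes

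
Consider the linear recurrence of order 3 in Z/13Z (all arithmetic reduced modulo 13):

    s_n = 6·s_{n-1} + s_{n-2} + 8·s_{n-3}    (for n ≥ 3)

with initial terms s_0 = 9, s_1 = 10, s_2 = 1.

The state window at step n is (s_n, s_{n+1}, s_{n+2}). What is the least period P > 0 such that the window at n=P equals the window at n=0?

156

n=0: window = (9, 10, 1)
n=1: window = (10, 1, 10)
n=2: window = (1, 10, 11)
n=3: window = (10, 11, 6)
n=4: window = (11, 6, 10)
n=5: window = (6, 10, 11)
n=6: window = (10, 11, 7)
n=7: window = (11, 7, 3)
n=8: window = (7, 3, 9)
n=9: window = (3, 9, 9)
n=10: window = (9, 9, 9)
n=11: window = (9, 9, 5)
n=12: window = (9, 5, 7)
n=13: window = (5, 7, 2)
n=14: window = (7, 2, 7)
n=15: window = (2, 7, 9)
n=16: window = (7, 9, 12)
n=17: window = (9, 12, 7)
n=18: window = (12, 7, 9)
n=19: window = (7, 9, 1)
n=20: window = (9, 1, 6)
n=21: window = (1, 6, 5)
n=22: window = (6, 5, 5)
n=23: window = (5, 5, 5)
n=24: window = (5, 5, 10)
n=25: window = (5, 10, 1)
n=26: window = (10, 1, 4)
n=27: window = (1, 4, 1)
n=28: window = (4, 1, 5)
n=29: window = (1, 5, 11)
n=30: window = (5, 11, 1)
n=31: window = (11, 1, 5)
n=32: window = (1, 5, 2)
n=33: window = (5, 2, 12)
n=34: window = (2, 12, 10)
n=35: window = (12, 10, 10)
n=36: window = (10, 10, 10)
n=37: window = (10, 10, 7)
n=38: window = (10, 7, 2)
n=39: window = (7, 2, 8)
n=40: window = (2, 8, 2)
…
n=154: window = (11, 11, 9)
n=155: window = (11, 9, 10)
n=156: window = (9, 10, 1)
window at n=156 equals window at n=0 → period = 156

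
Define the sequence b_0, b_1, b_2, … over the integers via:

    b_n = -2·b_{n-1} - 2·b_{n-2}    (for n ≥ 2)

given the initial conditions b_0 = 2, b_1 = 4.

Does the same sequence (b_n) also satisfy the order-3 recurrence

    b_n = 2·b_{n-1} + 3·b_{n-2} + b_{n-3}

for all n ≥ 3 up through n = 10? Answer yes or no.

no

Terms b_0..b_10: 2, 4, -12, 16, -8, -16, 48, -64, 32, 64, -192
n=3: candidate gives -10, actual b_3 = 16 ✗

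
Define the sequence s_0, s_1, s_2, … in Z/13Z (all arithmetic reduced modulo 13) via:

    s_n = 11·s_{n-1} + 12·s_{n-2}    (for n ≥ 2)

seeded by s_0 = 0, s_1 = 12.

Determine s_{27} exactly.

s_2 = 11·12 + 12·0 = 2
s_3 = 11·2 + 12·12 = 10
s_4 = 11·10 + 12·2 = 4
s_5 = 11·4 + 12·10 = 8
s_6 = 11·8 + 12·4 = 6
s_7 = 11·6 + 12·8 = 6
s_8 = 11·6 + 12·6 = 8
s_9 = 11·8 + 12·6 = 4
s_10 = 11·4 + 12·8 = 10
s_11 = 11·10 + 12·4 = 2
s_12 = 11·2 + 12·10 = 12
s_13 = 11·12 + 12·2 = 0
s_14 = 11·0 + 12·12 = 1
s_15 = 11·1 + 12·0 = 11
s_16 = 11·11 + 12·1 = 3
s_17 = 11·3 + 12·11 = 9
s_18 = 11·9 + 12·3 = 5
s_19 = 11·5 + 12·9 = 7
s_20 = 11·7 + 12·5 = 7
s_21 = 11·7 + 12·7 = 5
s_22 = 11·5 + 12·7 = 9
s_23 = 11·9 + 12·5 = 3
s_24 = 11·3 + 12·9 = 11
s_25 = 11·11 + 12·3 = 1
s_26 = 11·1 + 12·11 = 0
s_27 = 11·0 + 12·1 = 12

12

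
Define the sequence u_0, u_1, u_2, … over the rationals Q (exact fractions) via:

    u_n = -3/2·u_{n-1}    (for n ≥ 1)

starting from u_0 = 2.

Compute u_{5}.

-243/16

u_1 = -3/2·2 = -3
u_2 = -3/2·-3 = 9/2
u_3 = -3/2·9/2 = -27/4
u_4 = -3/2·-27/4 = 81/8
u_5 = -3/2·81/8 = -243/16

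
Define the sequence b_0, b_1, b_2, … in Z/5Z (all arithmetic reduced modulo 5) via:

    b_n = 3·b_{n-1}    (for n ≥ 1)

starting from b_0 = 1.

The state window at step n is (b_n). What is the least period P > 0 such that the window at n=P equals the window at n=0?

n=0: window = (1)
n=1: window = (3)
n=2: window = (4)
n=3: window = (2)
n=4: window = (1)
window at n=4 equals window at n=0 → period = 4

4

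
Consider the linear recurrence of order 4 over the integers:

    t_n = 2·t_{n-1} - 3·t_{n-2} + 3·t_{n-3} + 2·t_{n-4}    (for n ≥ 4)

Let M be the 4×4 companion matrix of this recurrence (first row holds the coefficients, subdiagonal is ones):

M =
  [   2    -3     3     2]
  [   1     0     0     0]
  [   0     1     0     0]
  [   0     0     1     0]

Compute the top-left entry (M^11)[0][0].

207

(M^11)[0][0] is the top entry after applying M 11 times to the unit state (1, 0, 0, 0). Equivalently it is h_{14} for the auxiliary sequence (h_n) obeying the same recurrence with h_3 = 1 and h_i = 0 for 0 ≤ i < 3:
h_4 = 2·1 + -3·0 + 3·0 + 2·0 = 2
h_5 = 2·2 + -3·1 + 3·0 + 2·0 = 1
h_6 = 2·1 + -3·2 + 3·1 + 2·0 = -1
h_7 = 2·-1 + -3·1 + 3·2 + 2·1 = 3
h_8 = 2·3 + -3·-1 + 3·1 + 2·2 = 16
h_9 = 2·16 + -3·3 + 3·-1 + 2·1 = 22
h_10 = 2·22 + -3·16 + 3·3 + 2·-1 = 3
h_11 = 2·3 + -3·22 + 3·16 + 2·3 = -6
h_12 = 2·-6 + -3·3 + 3·22 + 2·16 = 77
h_13 = 2·77 + -3·-6 + 3·3 + 2·22 = 225
h_14 = 2·225 + -3·77 + 3·-6 + 2·3 = 207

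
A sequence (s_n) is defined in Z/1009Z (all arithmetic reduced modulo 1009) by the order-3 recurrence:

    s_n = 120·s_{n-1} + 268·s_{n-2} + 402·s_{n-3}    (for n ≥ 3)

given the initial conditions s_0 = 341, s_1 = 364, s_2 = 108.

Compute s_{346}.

s_3 = 120·108 + 268·364 + 402·341 = 389
s_4 = 120·389 + 268·108 + 402·364 = 981
s_5 = 120·981 + 268·389 + 402·108 = 21
s_6 = 120·21 + 268·981 + 402·389 = 44
s_7 = 120·44 + 268·21 + 402·981 = 661
s_8 = 120·661 + 268·44 + 402·21 = 672
Continuing the recurrence:
  s_9 = 19;  s_10 = 102;  s_11 = 920;  s_12 = 78;  s_13 = 278;  s_14 = 324
  s_15 = 453;  s_16 = 698;  s_17 = 424;  s_18 = 306;  s_19 = 105;  s_20 = 698
  s_21 = 824;  s_22 = 229;  s_23 = 192;  s_24 = 961;  s_25 = 530;  s_26 = 786
  s_27 = 129;  s_28 = 273;  s_29 = 893;  s_30 = 112;  s_31 = 279;  s_32 = 720
  s_33 = 360;  s_34 = 213;  s_35 = 817;  s_36 = 171;  s_37 = 204;  s_38 = 187
  s_39 = 558;  s_40 = 311;  s_41 = 707;  s_42 = 3;  s_43 = 50;  s_44 = 426
  s_45 = 141;  s_46 = 847;  s_47 = 917;  s_48 = 208;  s_49 = 765;  s_50 = 579
  s_51 = 930;  s_52 = 181;  s_53 = 227;  s_54 = 603;  s_55 = 122;  s_56 = 113
  s_57 = 88;  s_58 = 87;  s_59 = 748;  s_60 = 129;  s_61 = 686;  s_62 = 871
  s_63 = 193;  s_64 = 617;  s_65 = 667;  s_66 = 102;  s_67 = 115;  s_68 = 516
  s_69 = 556;  s_70 = 1006;  s_71 = 912;  s_72 = 187;  s_73 = 283;  s_74 = 686
  s_75 = 259;  s_76 = 769;  s_77 = 567;  s_78 = 884;  s_79 = 116;  s_80 = 500
  s_81 = 478;  s_82 = 877;  s_83 = 474;  s_84 = 761;  s_85 = 821;  s_86 = 624
  s_87 = 475;  s_88 = 333;  s_89 = 382;  s_90 = 127;  s_91 = 241;  s_92 = 594
  s_93 = 257;  s_94 = 358;  s_95 = 501;  s_96 = 65;  s_97 = 437;  s_98 = 850
  s_99 = 59;  s_100 = 900;  s_101 = 363;  s_102 = 733;  s_103 = 166;  s_104 = 59
  s_105 = 147;  s_106 = 293;  s_107 = 401;  s_108 = 82;  s_109 = 1006;  s_110 = 189
  s_111 = 354;  s_112 = 107;  s_113 = 52;  s_114 = 649;  s_115 = 633;  s_116 = 384
  s_117 = 374;  s_118 = 676;  s_119 = 732;  s_120 = 621;  s_121 = 615;  s_122 = 731
  s_123 = 709;  s_124 = 511;  s_125 = 334;  s_126 = 933;  s_127 = 267;  s_128 = 644
  s_129 = 231;  s_130 = 910;  s_131 = 162;  s_132 = 5;  s_133 = 182;  s_134 = 521
  s_135 = 298;  s_136 = 338;  s_137 = 932;  s_138 = 349;  s_139 = 725;  s_140 = 246
  s_141 = 878;  s_142 = 616;  s_143 = 480;  s_144 = 514;  s_145 = 46;  s_146 = 235
  s_147 = 960;  s_148 = 926;  s_149 = 748;  s_150 = 395;  s_151 = 590;  s_152 = 99
  s_153 = 865;  s_154 = 236;  s_155 = 265;  s_156 = 836;  s_157 = 845;  s_158 = 126
  s_159 = 504;  s_160 = 68;  s_161 = 156;  s_162 = 419;  s_163 = 362;  s_164 = 500
  s_165 = 556;  s_166 = 157;  s_167 = 563;  s_168 = 178;  s_169 = 261;  s_170 = 632
  s_171 = 409;  s_172 = 498;  s_173 = 665;  s_174 = 316;  s_175 = 628;  s_176 = 571
  s_177 = 616;  s_178 = 129;  s_179 = 456;  s_180 = 927;  s_181 = 768;  s_182 = 237
  s_183 = 509;  s_184 = 471;  s_185 = 641;  s_186 = 130;  s_187 = 373;  s_188 = 276
  s_189 = 697;  s_190 = 818;  s_191 = 380;  s_192 = 158;  s_193 = 631;  s_194 = 412
  s_195 = 553;  s_196 = 604;  s_197 = 870;  s_198 = 222;  s_199 = 126;  s_200 = 576
  s_201 = 422;  s_202 = 383;  s_203 = 125;  s_204 = 732;  s_205 = 858;  s_206 = 272
  s_207 = 889;  s_208 = 821;  s_209 = 138;  s_210 = 674;  s_211 = 919;  s_212 = 301
  s_213 = 428;  s_214 = 1002;  s_215 = 778;  s_216 = 191;  s_217 = 576;  s_218 = 203
  s_219 = 233;  s_220 = 117;  s_221 = 686;  s_222 = 497;  s_223 = 939;  s_224 = 1004
  s_225 = 832;  s_226 = 739;  s_227 = 892;  s_228 = 859;  s_229 = 517;  s_230 = 31
  s_231 = 247;  s_232 = 595;  s_233 = 726;  s_234 = 796;  s_235 = 562;  s_236 = 517
  s_237 = 905;  s_238 = 868;  s_239 = 593;  s_240 = 645;  s_241 = 40;  s_242 = 338
  s_243 = 807;  s_244 = 695;  s_245 = 673;  s_246 = 160;  s_247 = 688;  s_248 = 458
  s_249 = 964;  s_250 = 410;  s_251 = 285;  s_252 = 874;  s_253 = 1002;  s_254 = 866
  s_255 = 351;  s_256 = 982;  s_257 = 45;  s_258 = 24;  s_259 = 50;  s_260 = 252
  s_261 = 820;  s_262 = 380;  s_263 = 397;  s_264 = 854;  s_265 = 414;  s_266 = 240
  s_267 = 758;  s_268 = 846;  s_269 = 571;  s_270 = 618;  s_271 = 222;  s_272 = 44
  s_273 = 422;  s_274 = 326;  s_275 = 392;  s_276 = 343;  s_277 = 802;  s_278 = 670
  s_279 = 361;  s_280 = 424;  s_281 = 251;  s_282 = 300;  s_283 = 277;  s_284 = 634
  s_285 = 504;  s_286 = 704;  s_287 = 190;  s_288 = 390;  s_289 = 335;  s_290 = 129
  s_291 = 709;  s_292 = 54;  s_293 = 136;  s_294 = 1002;  s_295 = 812;  s_296 = 904
  s_297 = 402;  s_298 = 437;  s_299 = 922;  s_300 = 895;  s_301 = 445;  s_302 = 991
  s_303 = 642;  s_304 = 874;  s_305 = 297;  s_306 = 249;  s_307 = 720;  s_308 = 96
  s_309 = 869;  s_310 = 713;  s_311 = 867;  s_312 = 720;  s_313 = 991;  s_314 = 528
  s_315 = 880;  s_316 = 735;  s_317 = 517;  s_318 = 317;  s_319 = 863;  s_320 = 822
  s_321 = 281;  s_322 = 587;  s_323 = 953;  s_324 = 209;  s_325 = 859;  s_326 = 365
  s_327 = 844;  s_328 = 567;  s_329 = 29;  s_330 = 314;  s_331 = 956;  s_332 = 658
  s_333 = 283;  s_334 = 315;  s_335 = 794;  s_336 = 856;  s_337 = 200;  s_338 = 493
  s_339 = 804;  s_340 = 250;  s_341 = 707;  s_342 = 818;  s_343 = 680;  s_344 = 827
s_345 = 120·827 + 268·680 + 402·818 = 880
s_346 = 120·880 + 268·827 + 402·680 = 241

241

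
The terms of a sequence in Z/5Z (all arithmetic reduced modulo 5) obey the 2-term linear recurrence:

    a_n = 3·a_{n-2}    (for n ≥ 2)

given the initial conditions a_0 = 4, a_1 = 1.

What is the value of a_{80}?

4

a_2 = 0·1 + 3·4 = 2
a_3 = 0·2 + 3·1 = 3
a_4 = 0·3 + 3·2 = 1
a_5 = 0·1 + 3·3 = 4
a_6 = 0·4 + 3·1 = 3
a_7 = 0·3 + 3·4 = 2
a_8 = 0·2 + 3·3 = 4
a_9 = 0·4 + 3·2 = 1
(a_8, a_9) = (4, 1) = (a_0, a_1), so the sequence has period 8.
80 ≡ 0 (mod 8), hence a_80 = a_0 = 4.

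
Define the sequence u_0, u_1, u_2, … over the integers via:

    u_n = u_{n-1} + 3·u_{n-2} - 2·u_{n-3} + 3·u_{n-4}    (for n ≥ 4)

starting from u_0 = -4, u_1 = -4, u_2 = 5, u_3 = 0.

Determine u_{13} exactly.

u_4 = 1·0 + 3·5 + -2·-4 + 3·-4 = 11
u_5 = 1·11 + 3·0 + -2·5 + 3·-4 = -11
u_6 = 1·-11 + 3·11 + -2·0 + 3·5 = 37
u_7 = 1·37 + 3·-11 + -2·11 + 3·0 = -18
u_8 = 1·-18 + 3·37 + -2·-11 + 3·11 = 148
u_9 = 1·148 + 3·-18 + -2·37 + 3·-11 = -13
u_10 = 1·-13 + 3·148 + -2·-18 + 3·37 = 578
u_11 = 1·578 + 3·-13 + -2·148 + 3·-18 = 189
u_12 = 1·189 + 3·578 + -2·-13 + 3·148 = 2393
u_13 = 1·2393 + 3·189 + -2·578 + 3·-13 = 1765

1765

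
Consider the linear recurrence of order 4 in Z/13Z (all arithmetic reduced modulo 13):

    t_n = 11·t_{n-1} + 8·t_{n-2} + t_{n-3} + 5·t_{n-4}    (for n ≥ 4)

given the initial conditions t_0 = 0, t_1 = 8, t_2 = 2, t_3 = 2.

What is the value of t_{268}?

t_4 = 11·2 + 8·2 + 1·8 + 5·0 = 7
t_5 = 11·7 + 8·2 + 1·2 + 5·8 = 5
t_6 = 11·5 + 8·7 + 1·2 + 5·2 = 6
t_7 = 11·6 + 8·5 + 1·7 + 5·2 = 6
t_8 = 11·6 + 8·6 + 1·5 + 5·7 = 11
t_9 = 11·11 + 8·6 + 1·6 + 5·5 = 5
Continuing the recurrence:
  t_10 = 10;  t_11 = 9;  t_12 = 5;  t_13 = 6;  t_14 = 9;  t_15 = 2
  t_16 = 8;  t_17 = 0;  t_18 = 7;  t_19 = 4;  t_20 = 10;  t_21 = 6
  t_22 = 3;  t_23 = 7;  t_24 = 1;  t_25 = 9;  t_26 = 12;  t_27 = 6
  t_28 = 7;  t_29 = 0;  t_30 = 5;  t_31 = 1;  t_32 = 8;  t_33 = 10
  t_34 = 5;  t_35 = 5;  t_36 = 2;  t_37 = 0;  t_38 = 7;  t_39 = 0
  t_40 = 1;  t_41 = 5;  t_42 = 7;  t_43 = 1;  t_44 = 12;  t_45 = 3
  t_46 = 9;  t_47 = 10;  t_48 = 11;  t_49 = 4;  t_50 = 5;  t_51 = 5
  t_52 = 11;  t_53 = 4;  t_54 = 6;  t_55 = 4;  t_56 = 8;  t_57 = 3
  t_58 = 1;  t_59 = 11;  t_60 = 3;  t_61 = 7;  t_62 = 0;  t_63 = 10
  t_64 = 2;  t_65 = 7;  t_66 = 12;  t_67 = 6;  t_68 = 10;  t_69 = 10
  t_70 = 9;  t_71 = 11;  t_72 = 6;  t_73 = 5;  t_74 = 3;  t_75 = 4
  t_76 = 12;  t_77 = 10;  t_78 = 4;  t_79 = 0;  t_80 = 11;  t_81 = 6
  t_82 = 5;  t_83 = 10;  t_84 = 3;  t_85 = 5;  t_86 = 10;  t_87 = 8
  t_88 = 6;  t_89 = 9;  t_90 = 10;  t_91 = 7;  t_92 = 1;  t_93 = 5
  t_94 = 3;  t_95 = 5;  t_96 = 11;  t_97 = 7;  t_98 = 3;  t_99 = 8
  t_100 = 5;  t_101 = 1;  t_102 = 9;  t_103 = 9;  t_104 = 2;  t_105 = 4
  t_106 = 10;  t_107 = 7;  t_108 = 2;  t_109 = 4;  t_110 = 0;  t_111 = 4
  t_112 = 6;  t_113 = 1;  t_114 = 11;  t_115 = 12;  t_116 = 4;  t_117 = 0
  t_118 = 8;  t_119 = 9;  t_120 = 1;  t_121 = 0;  t_122 = 5;  t_123 = 10
  t_124 = 12;  t_125 = 9;  t_126 = 9;  t_127 = 12;  t_128 = 0;  t_129 = 7
  t_130 = 4;  t_131 = 4;  t_132 = 5;  t_133 = 9;  t_134 = 7;  t_135 = 5
  t_136 = 2;  t_137 = 10;  t_138 = 10;  t_139 = 9;  t_140 = 4;  t_141 = 7
  t_142 = 12;  t_143 = 3;  t_144 = 0;  t_145 = 6;  t_146 = 12;  t_147 = 0
  t_148 = 11;  t_149 = 7;  t_150 = 4;  t_151 = 7;  t_152 = 2;  t_153 = 0
  t_154 = 4;  t_155 = 3;  t_156 = 10;  t_157 = 8;  t_158 = 9;  t_159 = 6
  t_160 = 1;  t_161 = 4;  t_162 = 12;  t_163 = 0;  t_164 = 1;  t_165 = 4
  t_166 = 8;  t_167 = 4;  t_168 = 0;  t_169 = 8;  t_170 = 2;  t_171 = 2
  t_172 = 7;  t_173 = 5;  t_174 = 6;  t_175 = 6;  t_176 = 11;  t_177 = 5
  t_178 = 10;  t_179 = 9;  t_180 = 5;  t_181 = 6;  t_182 = 9;  t_183 = 2
  t_184 = 8;  t_185 = 0;  t_186 = 7;  t_187 = 4;  t_188 = 10;  t_189 = 6
  t_190 = 3;  t_191 = 7;  t_192 = 1;  t_193 = 9;  t_194 = 12;  t_195 = 6
  t_196 = 7;  t_197 = 0;  t_198 = 5;  t_199 = 1;  t_200 = 8;  t_201 = 10
  t_202 = 5;  t_203 = 5;  t_204 = 2;  t_205 = 0;  t_206 = 7;  t_207 = 0
  t_208 = 1;  t_209 = 5;  t_210 = 7;  t_211 = 1;  t_212 = 12;  t_213 = 3
  t_214 = 9;  t_215 = 10;  t_216 = 11;  t_217 = 4;  t_218 = 5;  t_219 = 5
  t_220 = 11;  t_221 = 4;  t_222 = 6;  t_223 = 4;  t_224 = 8;  t_225 = 3
  t_226 = 1;  t_227 = 11;  t_228 = 3;  t_229 = 7;  t_230 = 0;  t_231 = 10
  t_232 = 2;  t_233 = 7;  t_234 = 12;  t_235 = 6;  t_236 = 10;  t_237 = 10
  t_238 = 9;  t_239 = 11;  t_240 = 6;  t_241 = 5;  t_242 = 3;  t_243 = 4
  t_244 = 12;  t_245 = 10;  t_246 = 4;  t_247 = 0;  t_248 = 11;  t_249 = 6
  t_250 = 5;  t_251 = 10;  t_252 = 3;  t_253 = 5;  t_254 = 10;  t_255 = 8
  t_256 = 6;  t_257 = 9;  t_258 = 10;  t_259 = 7;  t_260 = 1;  t_261 = 5
  t_262 = 3;  t_263 = 5;  t_264 = 11;  t_265 = 7;  t_266 = 3
t_267 = 11·3 + 8·7 + 1·11 + 5·5 = 8
t_268 = 11·8 + 8·3 + 1·7 + 5·11 = 5

5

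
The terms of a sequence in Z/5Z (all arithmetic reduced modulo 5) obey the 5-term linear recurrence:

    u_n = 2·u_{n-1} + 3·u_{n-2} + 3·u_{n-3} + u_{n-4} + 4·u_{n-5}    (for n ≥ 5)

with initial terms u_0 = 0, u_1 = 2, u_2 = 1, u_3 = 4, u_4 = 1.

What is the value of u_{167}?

u_5 = 2·1 + 3·4 + 3·1 + 1·2 + 4·0 = 4
u_6 = 2·4 + 3·1 + 3·4 + 1·1 + 4·2 = 2
u_7 = 2·2 + 3·4 + 3·1 + 1·4 + 4·1 = 2
u_8 = 2·2 + 3·2 + 3·4 + 1·1 + 4·4 = 4
u_9 = 2·4 + 3·2 + 3·2 + 1·4 + 4·1 = 3
u_10 = 2·3 + 3·4 + 3·2 + 1·2 + 4·4 = 2
Continuing the recurrence:
  u_11 = 0;  u_12 = 2;  u_13 = 4;  u_14 = 3;  u_15 = 2;  u_16 = 2
  u_17 = 1;  u_18 = 3;  u_19 = 4;  u_20 = 0;  u_21 = 0;  u_22 = 4
  u_23 = 4;  u_24 = 1;  u_25 = 1;  u_26 = 1;  u_27 = 3;  u_28 = 4
  u_29 = 0;  u_30 = 1;  u_31 = 1;  u_32 = 1;  u_33 = 4;  u_34 = 0
  u_35 = 0;  u_36 = 2;  u_37 = 2;  u_38 = 1;  u_39 = 4;  u_40 = 4
  u_41 = 3;  u_42 = 4;  u_43 = 2;  u_44 = 0;  u_45 = 2;  u_46 = 1
  u_47 = 1;  u_48 = 4;  u_49 = 1;  u_50 = 1;  u_51 = 2;  u_52 = 3
  u_53 = 2;  u_54 = 4;  u_55 = 4;  u_56 = 2;  u_57 = 2;  u_58 = 4
  u_59 = 0;  u_60 = 1;  u_61 = 4;  u_62 = 3;  u_63 = 2;  u_64 = 1
  u_65 = 0;  u_66 = 3;  u_67 = 3;  u_68 = 4;  u_69 = 0;  u_70 = 4
  u_71 = 0;  u_72 = 3;  u_73 = 4;  u_74 = 1;  u_75 = 4;  u_76 = 1
  u_77 = 3;  u_78 = 3;  u_79 = 1;  u_80 = 2;  u_81 = 3;  u_82 = 0
  u_83 = 3;  u_84 = 1;  u_85 = 2;  u_86 = 3;  u_87 = 3;  u_88 = 4
  u_89 = 2;  u_90 = 1;  u_91 = 0;  u_92 = 0;  u_93 = 1;  u_94 = 1
  u_95 = 4;  u_96 = 4;  u_97 = 4;  u_98 = 2;  u_99 = 1;  u_100 = 0
  u_101 = 4;  u_102 = 4;  u_103 = 4;  u_104 = 1;  u_105 = 0;  u_106 = 0
  u_107 = 3;  u_108 = 3;  u_109 = 4;  u_110 = 1;  u_111 = 1;  u_112 = 2
  u_113 = 1;  u_114 = 3;  u_115 = 0;  u_116 = 3;  u_117 = 4;  u_118 = 4
  u_119 = 1;  u_120 = 4;  u_121 = 4;  u_122 = 3;  u_123 = 2;  u_124 = 3
  u_125 = 1;  u_126 = 1;  u_127 = 3;  u_128 = 3;  u_129 = 1;  u_130 = 0
  u_131 = 4;  u_132 = 1;  u_133 = 2;  u_134 = 3;  u_135 = 4;  u_136 = 0
  u_137 = 2;  u_138 = 2;  u_139 = 1;  u_140 = 0;  u_141 = 1;  u_142 = 0
  u_143 = 2;  u_144 = 1;  u_145 = 4;  u_146 = 1;  u_147 = 4;  u_148 = 2
  u_149 = 2;  u_150 = 4;  u_151 = 3;  u_152 = 2;  u_153 = 0;  u_154 = 2
  u_155 = 4;  u_156 = 3;  u_157 = 2;  u_158 = 2;  u_159 = 1;  u_160 = 3
  u_161 = 4;  u_162 = 0;  u_163 = 0;  u_164 = 4;  u_165 = 4
u_166 = 2·4 + 3·4 + 3·0 + 1·0 + 4·4 = 1
u_167 = 2·1 + 3·4 + 3·4 + 1·0 + 4·0 = 1

1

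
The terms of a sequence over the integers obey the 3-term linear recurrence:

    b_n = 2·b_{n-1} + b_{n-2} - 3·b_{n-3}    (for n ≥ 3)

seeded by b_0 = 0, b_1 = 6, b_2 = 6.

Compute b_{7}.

b_3 = 2·6 + 1·6 + -3·0 = 18
b_4 = 2·18 + 1·6 + -3·6 = 24
b_5 = 2·24 + 1·18 + -3·6 = 48
b_6 = 2·48 + 1·24 + -3·18 = 66
b_7 = 2·66 + 1·48 + -3·24 = 108

108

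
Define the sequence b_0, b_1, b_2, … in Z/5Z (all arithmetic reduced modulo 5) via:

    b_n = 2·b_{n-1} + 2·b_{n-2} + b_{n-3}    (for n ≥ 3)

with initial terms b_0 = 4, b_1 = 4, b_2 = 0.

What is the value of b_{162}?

0

b_3 = 2·0 + 2·4 + 1·4 = 2
b_4 = 2·2 + 2·0 + 1·4 = 3
b_5 = 2·3 + 2·2 + 1·0 = 0
b_6 = 2·0 + 2·3 + 1·2 = 3
b_7 = 2·3 + 2·0 + 1·3 = 4
b_8 = 2·4 + 2·3 + 1·0 = 4
b_9 = 2·4 + 2·4 + 1·3 = 4
b_10 = 2·4 + 2·4 + 1·4 = 0
(b_8, b_9, b_10) = (4, 4, 0) = (b_0, b_1, b_2), so the sequence has period 8.
162 ≡ 2 (mod 8), hence b_162 = b_2 = 0.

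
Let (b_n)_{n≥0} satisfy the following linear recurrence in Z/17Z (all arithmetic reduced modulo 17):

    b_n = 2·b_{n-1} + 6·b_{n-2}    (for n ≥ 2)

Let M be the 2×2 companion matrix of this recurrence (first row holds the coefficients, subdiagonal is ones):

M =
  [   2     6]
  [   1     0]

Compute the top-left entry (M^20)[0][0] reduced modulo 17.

(M^20)[0][0] is the top entry after applying M 20 times to the unit state (1, 0). Equivalently it is h_{21} for the auxiliary sequence (h_n) obeying the same recurrence with h_1 = 1 and h_i = 0 for 0 ≤ i < 1:
h_2 = 2·1 + 6·0 = 2
h_3 = 2·2 + 6·1 = 10
h_4 = 2·10 + 6·2 = 15
h_5 = 2·15 + 6·10 = 5
h_6 = 2·5 + 6·15 = 15
h_7 = 2·15 + 6·5 = 9
h_8 = 2·9 + 6·15 = 6
h_9 = 2·6 + 6·9 = 15
h_10 = 2·15 + 6·6 = 15
h_11 = 2·15 + 6·15 = 1
h_12 = 2·1 + 6·15 = 7
h_13 = 2·7 + 6·1 = 3
h_14 = 2·3 + 6·7 = 14
h_15 = 2·14 + 6·3 = 12
h_16 = 2·12 + 6·14 = 6
h_17 = 2·6 + 6·12 = 16
h_18 = 2·16 + 6·6 = 0
h_19 = 2·0 + 6·16 = 11
h_20 = 2·11 + 6·0 = 5
h_21 = 2·5 + 6·11 = 8

8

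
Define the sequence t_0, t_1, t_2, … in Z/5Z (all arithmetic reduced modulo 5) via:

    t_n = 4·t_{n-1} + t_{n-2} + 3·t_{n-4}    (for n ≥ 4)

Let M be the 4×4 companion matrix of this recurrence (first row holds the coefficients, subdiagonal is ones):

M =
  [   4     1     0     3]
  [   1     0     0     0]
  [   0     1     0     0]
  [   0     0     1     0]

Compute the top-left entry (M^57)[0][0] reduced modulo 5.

(M^57)[0][0] is the top entry after applying M 57 times to the unit state (1, 0, 0, 0). Equivalently it is h_{60} for the auxiliary sequence (h_n) obeying the same recurrence with h_3 = 1 and h_i = 0 for 0 ≤ i < 3:
h_4 = 4·1 + 1·0 + 0·0 + 3·0 = 4
h_5 = 4·4 + 1·1 + 0·0 + 3·0 = 2
h_6 = 4·2 + 1·4 + 0·1 + 3·0 = 2
h_7 = 4·2 + 1·2 + 0·4 + 3·1 = 3
h_8 = 4·3 + 1·2 + 0·2 + 3·4 = 1
h_9 = 4·1 + 1·3 + 0·2 + 3·2 = 3
h_10 = 4·3 + 1·1 + 0·3 + 3·2 = 4
h_11 = 4·4 + 1·3 + 0·1 + 3·3 = 3
h_12 = 4·3 + 1·4 + 0·3 + 3·1 = 4
h_13 = 4·4 + 1·3 + 0·4 + 3·3 = 3
h_14 = 4·3 + 1·4 + 0·3 + 3·4 = 3
h_15 = 4·3 + 1·3 + 0·4 + 3·3 = 4
h_16 = 4·4 + 1·3 + 0·3 + 3·4 = 1
h_17 = 4·1 + 1·4 + 0·3 + 3·3 = 2
h_18 = 4·2 + 1·1 + 0·4 + 3·3 = 3
h_19 = 4·3 + 1·2 + 0·1 + 3·4 = 1
h_20 = 4·1 + 1·3 + 0·2 + 3·1 = 0
h_21 = 4·0 + 1·1 + 0·3 + 3·2 = 2
h_22 = 4·2 + 1·0 + 0·1 + 3·3 = 2
h_23 = 4·2 + 1·2 + 0·0 + 3·1 = 3
h_24 = 4·3 + 1·2 + 0·2 + 3·0 = 4
h_25 = 4·4 + 1·3 + 0·2 + 3·2 = 0
h_26 = 4·0 + 1·4 + 0·3 + 3·2 = 0
h_27 = 4·0 + 1·0 + 0·4 + 3·3 = 4
h_28 = 4·4 + 1·0 + 0·0 + 3·4 = 3
h_29 = 4·3 + 1·4 + 0·0 + 3·0 = 1
h_30 = 4·1 + 1·3 + 0·4 + 3·0 = 2
h_31 = 4·2 + 1·1 + 0·3 + 3·4 = 1
h_32 = 4·1 + 1·2 + 0·1 + 3·3 = 0
h_33 = 4·0 + 1·1 + 0·2 + 3·1 = 4
h_34 = 4·4 + 1·0 + 0·1 + 3·2 = 2
h_35 = 4·2 + 1·4 + 0·0 + 3·1 = 0
h_36 = 4·0 + 1·2 + 0·4 + 3·0 = 2
h_37 = 4·2 + 1·0 + 0·2 + 3·4 = 0
h_38 = 4·0 + 1·2 + 0·0 + 3·2 = 3
h_39 = 4·3 + 1·0 + 0·2 + 3·0 = 2
h_40 = 4·2 + 1·3 + 0·0 + 3·2 = 2
h_41 = 4·2 + 1·2 + 0·3 + 3·0 = 0
h_42 = 4·0 + 1·2 + 0·2 + 3·3 = 1
h_43 = 4·1 + 1·0 + 0·2 + 3·2 = 0
h_44 = 4·0 + 1·1 + 0·0 + 3·2 = 2
h_45 = 4·2 + 1·0 + 0·1 + 3·0 = 3
h_46 = 4·3 + 1·2 + 0·0 + 3·1 = 2
h_47 = 4·2 + 1·3 + 0·2 + 3·0 = 1
h_48 = 4·1 + 1·2 + 0·3 + 3·2 = 2
h_49 = 4·2 + 1·1 + 0·2 + 3·3 = 3
h_50 = 4·3 + 1·2 + 0·1 + 3·2 = 0
h_51 = 4·0 + 1·3 + 0·2 + 3·1 = 1
h_52 = 4·1 + 1·0 + 0·3 + 3·2 = 0
h_53 = 4·0 + 1·1 + 0·0 + 3·3 = 0
h_54 = 4·0 + 1·0 + 0·1 + 3·0 = 0
h_55 = 4·0 + 1·0 + 0·0 + 3·1 = 3
h_56 = 4·3 + 1·0 + 0·0 + 3·0 = 2
h_57 = 4·2 + 1·3 + 0·0 + 3·0 = 1
h_58 = 4·1 + 1·2 + 0·3 + 3·0 = 1
h_59 = 4·1 + 1·1 + 0·2 + 3·3 = 4
h_60 = 4·4 + 1·1 + 0·1 + 3·2 = 3

3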